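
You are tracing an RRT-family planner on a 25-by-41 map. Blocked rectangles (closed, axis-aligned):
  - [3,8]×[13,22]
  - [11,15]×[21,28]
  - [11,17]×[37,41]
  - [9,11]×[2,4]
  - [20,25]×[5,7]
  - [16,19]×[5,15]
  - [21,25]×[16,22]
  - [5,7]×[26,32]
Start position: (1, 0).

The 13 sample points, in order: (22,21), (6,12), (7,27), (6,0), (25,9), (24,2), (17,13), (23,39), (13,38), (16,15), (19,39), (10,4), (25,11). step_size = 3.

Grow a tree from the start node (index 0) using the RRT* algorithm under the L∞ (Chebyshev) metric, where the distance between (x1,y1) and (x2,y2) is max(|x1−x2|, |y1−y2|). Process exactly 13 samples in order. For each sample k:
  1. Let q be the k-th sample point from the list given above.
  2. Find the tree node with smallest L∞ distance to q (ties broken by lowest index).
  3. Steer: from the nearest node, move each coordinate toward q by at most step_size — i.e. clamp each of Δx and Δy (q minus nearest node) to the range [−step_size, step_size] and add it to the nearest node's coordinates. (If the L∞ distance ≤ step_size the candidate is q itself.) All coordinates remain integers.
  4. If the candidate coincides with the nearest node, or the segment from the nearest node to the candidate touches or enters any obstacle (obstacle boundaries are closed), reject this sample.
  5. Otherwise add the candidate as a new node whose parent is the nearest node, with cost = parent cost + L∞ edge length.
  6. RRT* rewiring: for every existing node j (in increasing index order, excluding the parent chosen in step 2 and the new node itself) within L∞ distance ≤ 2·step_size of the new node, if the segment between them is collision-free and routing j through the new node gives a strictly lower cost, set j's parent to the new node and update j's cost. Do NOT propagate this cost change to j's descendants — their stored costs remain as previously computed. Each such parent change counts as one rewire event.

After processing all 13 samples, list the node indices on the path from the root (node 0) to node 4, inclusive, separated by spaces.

1. q=(22,21) nearest=0 d=21 new=(4,3) → add node 1 parent=0 cost=3
2. q=(6,12) nearest=1 d=9 new=(6,6) → add node 2 parent=1 cost=6
3. q=(7,27) nearest=2 d=21 new=(7,9) → add node 3 parent=2 cost=9
4. q=(6,0) nearest=1 d=3 new=(6,0) → add node 4 parent=1 cost=6
5. q=(25,9) nearest=3 d=18 new=(10,9) → add node 5 parent=3 cost=12
6. q=(24,2) nearest=5 d=14 new=(13,6) → add node 6 parent=5 cost=15
7. q=(17,13) nearest=5 d=7 new=(13,12) → add node 7 parent=5 cost=15
8. q=(23,39) nearest=7 d=27 new=(16,15) → blocked by [16,19]×[5,15], reject
9. q=(13,38) nearest=7 d=26 new=(13,15) → add node 8 parent=7 cost=18
10. q=(16,15) nearest=7 d=3 new=(16,15) → blocked by [16,19]×[5,15], reject
11. q=(19,39) nearest=8 d=24 new=(16,18) → add node 9 parent=8 cost=21
12. q=(10,4) nearest=6 d=3 new=(10,4) → blocked by [9,11]×[2,4], reject
13. q=(25,11) nearest=9 d=9 new=(19,15) → blocked by [16,19]×[5,15], reject

Path: 0 1 4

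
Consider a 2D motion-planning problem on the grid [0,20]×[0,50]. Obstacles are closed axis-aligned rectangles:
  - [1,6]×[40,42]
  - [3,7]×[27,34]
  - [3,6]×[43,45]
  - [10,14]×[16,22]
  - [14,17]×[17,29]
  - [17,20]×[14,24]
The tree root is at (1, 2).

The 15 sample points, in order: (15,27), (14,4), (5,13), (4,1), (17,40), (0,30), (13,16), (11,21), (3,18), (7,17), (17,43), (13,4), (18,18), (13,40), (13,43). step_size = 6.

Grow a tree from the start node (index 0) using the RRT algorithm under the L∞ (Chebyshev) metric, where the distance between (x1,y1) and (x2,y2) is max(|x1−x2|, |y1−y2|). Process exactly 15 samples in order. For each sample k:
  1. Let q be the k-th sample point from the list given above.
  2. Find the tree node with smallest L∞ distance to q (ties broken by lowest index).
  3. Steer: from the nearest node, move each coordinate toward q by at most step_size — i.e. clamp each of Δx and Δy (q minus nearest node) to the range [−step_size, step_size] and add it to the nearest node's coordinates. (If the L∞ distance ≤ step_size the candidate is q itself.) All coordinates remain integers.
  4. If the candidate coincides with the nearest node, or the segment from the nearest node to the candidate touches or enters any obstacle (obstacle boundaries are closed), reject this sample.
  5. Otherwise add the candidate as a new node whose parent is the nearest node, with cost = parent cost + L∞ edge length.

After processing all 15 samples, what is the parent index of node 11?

Parent of node 11: 10

1. q=(15,27) nearest=0 d=25 new=(7,8) → add node 1 parent=0 cost=6
2. q=(14,4) nearest=1 d=7 new=(13,4) → add node 2 parent=1 cost=12
3. q=(5,13) nearest=1 d=5 new=(5,13) → add node 3 parent=1 cost=11
4. q=(4,1) nearest=0 d=3 new=(4,1) → add node 4 parent=0 cost=3
5. q=(17,40) nearest=3 d=27 new=(11,19) → blocked by [10,14]×[16,22], reject
6. q=(0,30) nearest=3 d=17 new=(0,19) → add node 5 parent=3 cost=17
7. q=(13,16) nearest=1 d=8 new=(13,14) → add node 6 parent=1 cost=12
8. q=(11,21) nearest=6 d=7 new=(11,20) → blocked by [10,14]×[16,22], reject
9. q=(3,18) nearest=5 d=3 new=(3,18) → add node 7 parent=5 cost=20
10. q=(7,17) nearest=3 d=4 new=(7,17) → add node 8 parent=3 cost=15
11. q=(17,43) nearest=5 d=24 new=(6,25) → add node 9 parent=5 cost=23
12. q=(13,4) nearest=2 d=0 → coincident, reject
13. q=(18,18) nearest=6 d=5 new=(18,18) → blocked by [14,17]×[17,29], reject
14. q=(13,40) nearest=9 d=15 new=(12,31) → add node 10 parent=9 cost=29
15. q=(13,43) nearest=10 d=12 new=(13,37) → add node 11 parent=10 cost=35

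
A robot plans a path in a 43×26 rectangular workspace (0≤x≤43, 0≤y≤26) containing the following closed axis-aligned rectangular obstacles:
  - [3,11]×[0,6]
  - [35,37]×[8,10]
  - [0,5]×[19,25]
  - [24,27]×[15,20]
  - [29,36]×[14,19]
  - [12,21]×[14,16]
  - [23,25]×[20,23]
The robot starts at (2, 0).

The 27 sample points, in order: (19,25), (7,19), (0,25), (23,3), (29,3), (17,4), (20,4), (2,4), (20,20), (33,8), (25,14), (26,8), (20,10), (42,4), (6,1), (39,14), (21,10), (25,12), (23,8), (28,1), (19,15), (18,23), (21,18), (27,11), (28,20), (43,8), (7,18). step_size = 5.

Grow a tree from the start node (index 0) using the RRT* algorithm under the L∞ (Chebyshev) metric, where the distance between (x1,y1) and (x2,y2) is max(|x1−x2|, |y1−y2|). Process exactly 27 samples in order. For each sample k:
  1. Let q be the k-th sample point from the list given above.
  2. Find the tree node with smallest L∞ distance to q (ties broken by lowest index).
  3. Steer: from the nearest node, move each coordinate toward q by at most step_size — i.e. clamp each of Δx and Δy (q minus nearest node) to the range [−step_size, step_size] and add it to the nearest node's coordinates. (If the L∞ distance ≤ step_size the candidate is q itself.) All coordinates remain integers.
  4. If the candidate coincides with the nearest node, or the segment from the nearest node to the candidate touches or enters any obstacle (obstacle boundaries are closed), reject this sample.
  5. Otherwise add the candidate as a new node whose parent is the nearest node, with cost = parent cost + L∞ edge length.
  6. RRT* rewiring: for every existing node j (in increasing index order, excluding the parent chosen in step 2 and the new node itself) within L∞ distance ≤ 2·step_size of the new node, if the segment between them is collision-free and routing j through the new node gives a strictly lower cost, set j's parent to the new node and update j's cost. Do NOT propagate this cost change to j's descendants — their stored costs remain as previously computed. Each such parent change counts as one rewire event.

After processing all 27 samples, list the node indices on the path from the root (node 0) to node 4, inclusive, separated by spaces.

Path: 0 1 3 4

1. q=(19,25) nearest=0 d=25 new=(7,5) → blocked by [3,11]×[0,6], reject
2. q=(7,19) nearest=0 d=19 new=(7,5) → blocked by [3,11]×[0,6], reject
3. q=(0,25) nearest=0 d=25 new=(0,5) → add node 1 parent=0 cost=5
4. q=(23,3) nearest=0 d=21 new=(7,3) → blocked by [3,11]×[0,6], reject
5. q=(29,3) nearest=0 d=27 new=(7,3) → blocked by [3,11]×[0,6], reject
6. q=(17,4) nearest=0 d=15 new=(7,4) → blocked by [3,11]×[0,6], reject
7. q=(20,4) nearest=0 d=18 new=(7,4) → blocked by [3,11]×[0,6], reject
8. q=(2,4) nearest=1 d=2 new=(2,4) → add node 2 parent=1 cost=7
9. q=(20,20) nearest=2 d=18 new=(7,9) → blocked by [3,11]×[0,6], reject
10. q=(33,8) nearest=0 d=31 new=(7,5) → blocked by [3,11]×[0,6], reject
11. q=(25,14) nearest=0 d=23 new=(7,5) → blocked by [3,11]×[0,6], reject
12. q=(26,8) nearest=0 d=24 new=(7,5) → blocked by [3,11]×[0,6], reject
13. q=(20,10) nearest=0 d=18 new=(7,5) → blocked by [3,11]×[0,6], reject
14. q=(42,4) nearest=0 d=40 new=(7,4) → blocked by [3,11]×[0,6], reject
15. q=(6,1) nearest=0 d=4 new=(6,1) → blocked by [3,11]×[0,6], reject
16. q=(39,14) nearest=0 d=37 new=(7,5) → blocked by [3,11]×[0,6], reject
17. q=(21,10) nearest=0 d=19 new=(7,5) → blocked by [3,11]×[0,6], reject
18. q=(25,12) nearest=0 d=23 new=(7,5) → blocked by [3,11]×[0,6], reject
19. q=(23,8) nearest=0 d=21 new=(7,5) → blocked by [3,11]×[0,6], reject
20. q=(28,1) nearest=0 d=26 new=(7,1) → blocked by [3,11]×[0,6], reject
21. q=(19,15) nearest=0 d=17 new=(7,5) → blocked by [3,11]×[0,6], reject
22. q=(18,23) nearest=1 d=18 new=(5,10) → add node 3 parent=1 cost=10
23. q=(21,18) nearest=3 d=16 new=(10,15) → add node 4 parent=3 cost=15
24. q=(27,11) nearest=4 d=17 new=(15,11) → add node 5 parent=4 cost=20
25. q=(28,20) nearest=5 d=13 new=(20,16) → blocked by [12,21]×[14,16], reject
26. q=(43,8) nearest=5 d=28 new=(20,8) → add node 6 parent=5 cost=25
27. q=(7,18) nearest=4 d=3 new=(7,18) → add node 7 parent=4 cost=18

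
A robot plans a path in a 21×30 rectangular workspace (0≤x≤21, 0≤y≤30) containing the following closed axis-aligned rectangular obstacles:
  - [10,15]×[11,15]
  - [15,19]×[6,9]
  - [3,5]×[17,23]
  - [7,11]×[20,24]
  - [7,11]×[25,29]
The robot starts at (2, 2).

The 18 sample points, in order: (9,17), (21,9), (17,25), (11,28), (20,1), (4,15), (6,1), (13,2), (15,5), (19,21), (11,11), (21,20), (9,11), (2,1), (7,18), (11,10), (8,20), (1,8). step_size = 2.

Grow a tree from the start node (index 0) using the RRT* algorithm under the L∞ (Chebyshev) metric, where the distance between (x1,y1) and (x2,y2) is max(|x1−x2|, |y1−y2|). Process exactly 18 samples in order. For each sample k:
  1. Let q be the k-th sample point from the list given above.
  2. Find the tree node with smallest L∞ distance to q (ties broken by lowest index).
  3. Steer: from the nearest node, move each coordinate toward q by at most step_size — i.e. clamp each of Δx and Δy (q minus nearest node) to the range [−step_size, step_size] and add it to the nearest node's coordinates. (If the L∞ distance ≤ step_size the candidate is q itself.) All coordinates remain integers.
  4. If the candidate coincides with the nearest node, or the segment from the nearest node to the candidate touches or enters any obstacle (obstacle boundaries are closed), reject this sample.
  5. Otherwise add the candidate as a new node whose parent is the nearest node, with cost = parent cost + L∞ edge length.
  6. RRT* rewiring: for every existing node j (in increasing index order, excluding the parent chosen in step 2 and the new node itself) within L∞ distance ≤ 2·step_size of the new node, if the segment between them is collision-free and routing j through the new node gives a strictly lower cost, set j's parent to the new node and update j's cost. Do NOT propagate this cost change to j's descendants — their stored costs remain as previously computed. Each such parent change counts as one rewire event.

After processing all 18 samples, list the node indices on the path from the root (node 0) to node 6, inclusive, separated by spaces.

Path: 0 1 2 3 4 6

1. q=(9,17) nearest=0 d=15 new=(4,4) → add node 1 parent=0 cost=2
2. q=(21,9) nearest=1 d=17 new=(6,6) → add node 2 parent=1 cost=4
3. q=(17,25) nearest=2 d=19 new=(8,8) → add node 3 parent=2 cost=6
4. q=(11,28) nearest=3 d=20 new=(10,10) → add node 4 parent=3 cost=8
5. q=(20,1) nearest=4 d=10 new=(12,8) → add node 5 parent=4 cost=10
6. q=(4,15) nearest=4 d=6 new=(8,12) → add node 6 parent=4 cost=10
7. q=(6,1) nearest=1 d=3 new=(6,2) → add node 7 parent=1 cost=4
8. q=(13,2) nearest=3 d=6 new=(10,6) → add node 8 parent=3 cost=8
9. q=(15,5) nearest=5 d=3 new=(14,6) → add node 9 parent=5 cost=12
10. q=(19,21) nearest=4 d=11 new=(12,12) → blocked by [10,15]×[11,15], reject
11. q=(11,11) nearest=4 d=1 new=(11,11) → blocked by [10,15]×[11,15], reject
12. q=(21,20) nearest=4 d=11 new=(12,12) → blocked by [10,15]×[11,15], reject
13. q=(9,11) nearest=4 d=1 new=(9,11) → add node 10 parent=4 cost=9
14. q=(2,1) nearest=0 d=1 new=(2,1) → add node 11 parent=0 cost=1
15. q=(7,18) nearest=6 d=6 new=(7,14) → add node 12 parent=6 cost=12
16. q=(11,10) nearest=4 d=1 new=(11,10) → add node 13 parent=4 cost=9
17. q=(8,20) nearest=12 d=6 new=(8,16) → add node 14 parent=12 cost=14
18. q=(1,8) nearest=1 d=4 new=(2,6) → add node 15 parent=1 cost=4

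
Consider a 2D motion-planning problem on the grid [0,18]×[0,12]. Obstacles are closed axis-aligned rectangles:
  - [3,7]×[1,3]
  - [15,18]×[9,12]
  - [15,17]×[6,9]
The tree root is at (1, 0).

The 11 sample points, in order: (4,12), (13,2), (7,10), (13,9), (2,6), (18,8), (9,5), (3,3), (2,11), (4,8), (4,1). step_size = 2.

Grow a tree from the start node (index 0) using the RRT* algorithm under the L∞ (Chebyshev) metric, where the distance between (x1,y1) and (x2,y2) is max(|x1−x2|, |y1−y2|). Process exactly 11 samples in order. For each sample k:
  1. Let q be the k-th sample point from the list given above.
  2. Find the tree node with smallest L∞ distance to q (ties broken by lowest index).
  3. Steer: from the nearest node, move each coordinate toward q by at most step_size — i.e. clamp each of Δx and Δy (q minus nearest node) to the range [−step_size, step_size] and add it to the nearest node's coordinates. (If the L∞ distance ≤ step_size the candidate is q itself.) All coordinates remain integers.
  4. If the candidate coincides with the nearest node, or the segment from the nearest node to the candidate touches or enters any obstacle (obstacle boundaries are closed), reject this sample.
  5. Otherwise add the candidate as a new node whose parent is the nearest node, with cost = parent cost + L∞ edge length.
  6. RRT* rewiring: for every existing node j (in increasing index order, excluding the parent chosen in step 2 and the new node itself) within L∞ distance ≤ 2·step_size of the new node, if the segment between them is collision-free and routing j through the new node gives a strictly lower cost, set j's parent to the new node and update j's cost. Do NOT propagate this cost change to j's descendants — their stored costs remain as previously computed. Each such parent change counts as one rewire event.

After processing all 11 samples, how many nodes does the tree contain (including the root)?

Node count: 4

1. q=(4,12) nearest=0 d=12 new=(3,2) → blocked by [3,7]×[1,3], reject
2. q=(13,2) nearest=0 d=12 new=(3,2) → blocked by [3,7]×[1,3], reject
3. q=(7,10) nearest=0 d=10 new=(3,2) → blocked by [3,7]×[1,3], reject
4. q=(13,9) nearest=0 d=12 new=(3,2) → blocked by [3,7]×[1,3], reject
5. q=(2,6) nearest=0 d=6 new=(2,2) → add node 1 parent=0 cost=2
6. q=(18,8) nearest=1 d=16 new=(4,4) → blocked by [3,7]×[1,3], reject
7. q=(9,5) nearest=1 d=7 new=(4,4) → blocked by [3,7]×[1,3], reject
8. q=(3,3) nearest=1 d=1 new=(3,3) → blocked by [3,7]×[1,3], reject
9. q=(2,11) nearest=1 d=9 new=(2,4) → add node 2 parent=1 cost=4
10. q=(4,8) nearest=2 d=4 new=(4,6) → add node 3 parent=2 cost=6
11. q=(4,1) nearest=1 d=2 new=(4,1) → blocked by [3,7]×[1,3], reject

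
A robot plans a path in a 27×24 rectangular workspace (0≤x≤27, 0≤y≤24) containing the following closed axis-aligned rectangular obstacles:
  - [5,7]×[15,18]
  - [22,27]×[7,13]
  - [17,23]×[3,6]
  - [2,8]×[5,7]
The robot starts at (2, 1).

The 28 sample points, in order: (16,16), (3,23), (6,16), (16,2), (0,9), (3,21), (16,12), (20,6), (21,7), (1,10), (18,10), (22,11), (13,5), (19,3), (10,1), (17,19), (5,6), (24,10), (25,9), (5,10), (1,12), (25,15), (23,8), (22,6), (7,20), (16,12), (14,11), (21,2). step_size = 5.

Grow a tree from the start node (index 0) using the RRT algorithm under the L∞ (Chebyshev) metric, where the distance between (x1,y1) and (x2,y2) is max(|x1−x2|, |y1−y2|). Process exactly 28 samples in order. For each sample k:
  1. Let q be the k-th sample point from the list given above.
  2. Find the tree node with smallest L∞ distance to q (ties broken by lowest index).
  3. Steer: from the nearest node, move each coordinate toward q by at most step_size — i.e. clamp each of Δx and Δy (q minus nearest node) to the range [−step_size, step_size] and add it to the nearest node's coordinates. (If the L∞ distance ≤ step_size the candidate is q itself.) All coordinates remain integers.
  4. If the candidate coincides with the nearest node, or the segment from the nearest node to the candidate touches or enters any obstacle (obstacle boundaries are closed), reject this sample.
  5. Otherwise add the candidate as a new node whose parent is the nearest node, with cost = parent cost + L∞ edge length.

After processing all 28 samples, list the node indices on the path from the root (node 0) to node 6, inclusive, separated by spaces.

1. q=(16,16) nearest=0 d=15 new=(7,6) → blocked by [2,8]×[5,7], reject
2. q=(3,23) nearest=0 d=22 new=(3,6) → blocked by [2,8]×[5,7], reject
3. q=(6,16) nearest=0 d=15 new=(6,6) → blocked by [2,8]×[5,7], reject
4. q=(16,2) nearest=0 d=14 new=(7,2) → add node 1 parent=0 cost=5
5. q=(0,9) nearest=1 d=7 new=(2,7) → blocked by [2,8]×[5,7], reject
6. q=(3,21) nearest=1 d=19 new=(3,7) → blocked by [2,8]×[5,7], reject
7. q=(16,12) nearest=1 d=10 new=(12,7) → add node 2 parent=1 cost=10
8. q=(20,6) nearest=2 d=8 new=(17,6) → blocked by [17,23]×[3,6], reject
9. q=(21,7) nearest=2 d=9 new=(17,7) → add node 3 parent=2 cost=15
10. q=(1,10) nearest=1 d=8 new=(2,7) → blocked by [2,8]×[5,7], reject
11. q=(18,10) nearest=3 d=3 new=(18,10) → add node 4 parent=3 cost=18
12. q=(22,11) nearest=4 d=4 new=(22,11) → blocked by [22,27]×[7,13], reject
13. q=(13,5) nearest=2 d=2 new=(13,5) → add node 5 parent=2 cost=12
14. q=(19,3) nearest=3 d=4 new=(19,3) → blocked by [17,23]×[3,6], reject
15. q=(10,1) nearest=1 d=3 new=(10,1) → add node 6 parent=1 cost=8
16. q=(17,19) nearest=4 d=9 new=(17,15) → add node 7 parent=4 cost=23
17. q=(5,6) nearest=1 d=4 new=(5,6) → blocked by [2,8]×[5,7], reject
18. q=(24,10) nearest=4 d=6 new=(23,10) → blocked by [22,27]×[7,13], reject
19. q=(25,9) nearest=4 d=7 new=(23,9) → blocked by [22,27]×[7,13], reject
20. q=(5,10) nearest=2 d=7 new=(7,10) → add node 8 parent=2 cost=15
21. q=(1,12) nearest=8 d=6 new=(2,12) → add node 9 parent=8 cost=20
22. q=(25,15) nearest=4 d=7 new=(23,15) → add node 10 parent=4 cost=23
23. q=(23,8) nearest=4 d=5 new=(23,8) → blocked by [22,27]×[7,13], reject
24. q=(22,6) nearest=4 d=4 new=(22,6) → blocked by [17,23]×[3,6], reject
25. q=(7,20) nearest=9 d=8 new=(7,17) → blocked by [5,7]×[15,18], reject
26. q=(16,12) nearest=4 d=2 new=(16,12) → add node 11 parent=4 cost=20
27. q=(14,11) nearest=11 d=2 new=(14,11) → add node 12 parent=11 cost=22
28. q=(21,2) nearest=3 d=5 new=(21,2) → blocked by [17,23]×[3,6], reject

Path: 0 1 6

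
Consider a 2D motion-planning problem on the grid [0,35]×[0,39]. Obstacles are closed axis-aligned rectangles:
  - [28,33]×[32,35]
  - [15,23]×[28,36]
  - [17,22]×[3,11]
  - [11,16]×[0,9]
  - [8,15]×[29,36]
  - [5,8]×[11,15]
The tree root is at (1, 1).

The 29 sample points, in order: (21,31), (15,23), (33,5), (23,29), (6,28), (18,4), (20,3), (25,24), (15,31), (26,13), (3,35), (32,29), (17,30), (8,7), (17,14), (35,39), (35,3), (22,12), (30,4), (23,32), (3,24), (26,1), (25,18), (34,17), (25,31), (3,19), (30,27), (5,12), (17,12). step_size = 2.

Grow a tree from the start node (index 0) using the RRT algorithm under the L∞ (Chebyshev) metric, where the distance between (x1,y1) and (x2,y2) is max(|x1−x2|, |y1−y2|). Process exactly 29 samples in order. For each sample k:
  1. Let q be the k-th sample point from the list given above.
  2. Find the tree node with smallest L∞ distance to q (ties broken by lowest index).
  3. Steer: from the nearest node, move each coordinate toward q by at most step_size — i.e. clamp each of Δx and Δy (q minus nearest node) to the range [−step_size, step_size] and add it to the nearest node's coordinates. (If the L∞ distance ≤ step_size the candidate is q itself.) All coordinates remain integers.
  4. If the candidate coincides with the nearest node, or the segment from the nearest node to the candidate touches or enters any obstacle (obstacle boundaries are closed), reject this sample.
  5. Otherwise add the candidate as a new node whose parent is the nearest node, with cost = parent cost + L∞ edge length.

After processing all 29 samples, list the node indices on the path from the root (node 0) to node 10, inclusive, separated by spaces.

Path: 0 1 2 4 10

1. q=(21,31) nearest=0 d=30 new=(3,3) → add node 1 parent=0 cost=2
2. q=(15,23) nearest=1 d=20 new=(5,5) → add node 2 parent=1 cost=4
3. q=(33,5) nearest=2 d=28 new=(7,5) → add node 3 parent=2 cost=6
4. q=(23,29) nearest=2 d=24 new=(7,7) → add node 4 parent=2 cost=6
5. q=(6,28) nearest=4 d=21 new=(6,9) → add node 5 parent=4 cost=8
6. q=(18,4) nearest=3 d=11 new=(9,4) → add node 6 parent=3 cost=8
7. q=(20,3) nearest=6 d=11 new=(11,3) → blocked by [11,16]×[0,9], reject
8. q=(25,24) nearest=4 d=18 new=(9,9) → add node 7 parent=4 cost=8
9. q=(15,31) nearest=5 d=22 new=(8,11) → blocked by [5,8]×[11,15], reject
10. q=(26,13) nearest=6 d=17 new=(11,6) → blocked by [11,16]×[0,9], reject
11. q=(3,35) nearest=5 d=26 new=(4,11) → add node 8 parent=5 cost=10
12. q=(32,29) nearest=7 d=23 new=(11,11) → add node 9 parent=7 cost=10
13. q=(17,30) nearest=8 d=19 new=(6,13) → blocked by [5,8]×[11,15], reject
14. q=(8,7) nearest=4 d=1 new=(8,7) → add node 10 parent=4 cost=7
15. q=(17,14) nearest=9 d=6 new=(13,13) → add node 11 parent=9 cost=12
16. q=(35,39) nearest=11 d=26 new=(15,15) → add node 12 parent=11 cost=14
17. q=(35,3) nearest=12 d=20 new=(17,13) → add node 13 parent=12 cost=16
18. q=(22,12) nearest=13 d=5 new=(19,12) → add node 14 parent=13 cost=18
19. q=(30,4) nearest=14 d=11 new=(21,10) → blocked by [17,22]×[3,11], reject
20. q=(23,32) nearest=12 d=17 new=(17,17) → add node 15 parent=12 cost=16
21. q=(3,24) nearest=11 d=11 new=(11,15) → add node 16 parent=11 cost=14
22. q=(26,1) nearest=14 d=11 new=(21,10) → blocked by [17,22]×[3,11], reject
23. q=(25,18) nearest=14 d=6 new=(21,14) → add node 17 parent=14 cost=20
24. q=(34,17) nearest=17 d=13 new=(23,16) → add node 18 parent=17 cost=22
25. q=(25,31) nearest=15 d=14 new=(19,19) → add node 19 parent=15 cost=18
26. q=(3,19) nearest=8 d=8 new=(3,13) → add node 20 parent=8 cost=12
27. q=(30,27) nearest=18 d=11 new=(25,18) → add node 21 parent=18 cost=24
28. q=(5,12) nearest=8 d=1 new=(5,12) → blocked by [5,8]×[11,15], reject
29. q=(17,12) nearest=13 d=1 new=(17,12) → add node 22 parent=13 cost=17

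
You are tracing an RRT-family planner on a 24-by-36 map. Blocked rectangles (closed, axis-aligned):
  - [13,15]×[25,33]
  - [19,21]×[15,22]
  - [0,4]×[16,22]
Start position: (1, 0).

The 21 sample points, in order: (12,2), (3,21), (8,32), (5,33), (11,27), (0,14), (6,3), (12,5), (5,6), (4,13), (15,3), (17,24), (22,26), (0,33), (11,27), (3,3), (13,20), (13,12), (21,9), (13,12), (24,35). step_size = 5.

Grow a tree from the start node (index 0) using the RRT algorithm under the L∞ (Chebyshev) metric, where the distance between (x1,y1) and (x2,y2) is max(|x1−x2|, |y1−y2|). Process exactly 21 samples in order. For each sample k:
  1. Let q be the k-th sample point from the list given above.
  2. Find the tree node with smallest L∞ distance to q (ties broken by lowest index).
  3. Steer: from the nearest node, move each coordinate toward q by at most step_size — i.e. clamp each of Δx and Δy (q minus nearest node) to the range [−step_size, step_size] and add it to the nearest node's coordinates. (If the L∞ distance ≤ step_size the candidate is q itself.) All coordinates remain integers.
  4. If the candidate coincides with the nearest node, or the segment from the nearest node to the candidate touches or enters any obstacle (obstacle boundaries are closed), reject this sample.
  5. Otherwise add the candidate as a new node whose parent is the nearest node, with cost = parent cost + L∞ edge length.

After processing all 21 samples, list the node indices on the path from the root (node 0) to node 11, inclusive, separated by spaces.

1. q=(12,2) nearest=0 d=11 new=(6,2) → add node 1 parent=0 cost=5
2. q=(3,21) nearest=1 d=19 new=(3,7) → add node 2 parent=1 cost=10
3. q=(8,32) nearest=2 d=25 new=(8,12) → add node 3 parent=2 cost=15
4. q=(5,33) nearest=3 d=21 new=(5,17) → add node 4 parent=3 cost=20
5. q=(11,27) nearest=4 d=10 new=(10,22) → add node 5 parent=4 cost=25
6. q=(0,14) nearest=4 d=5 new=(0,14) → blocked by [0,4]×[16,22], reject
7. q=(6,3) nearest=1 d=1 new=(6,3) → add node 6 parent=1 cost=6
8. q=(12,5) nearest=1 d=6 new=(11,5) → add node 7 parent=1 cost=10
9. q=(5,6) nearest=2 d=2 new=(5,6) → add node 8 parent=2 cost=12
10. q=(4,13) nearest=3 d=4 new=(4,13) → add node 9 parent=3 cost=19
11. q=(15,3) nearest=7 d=4 new=(15,3) → add node 10 parent=7 cost=14
12. q=(17,24) nearest=5 d=7 new=(15,24) → add node 11 parent=5 cost=30
13. q=(22,26) nearest=11 d=7 new=(20,26) → add node 12 parent=11 cost=35
14. q=(0,33) nearest=5 d=11 new=(5,27) → add node 13 parent=5 cost=30
15. q=(11,27) nearest=11 d=4 new=(11,27) → blocked by [13,15]×[25,33], reject
16. q=(3,3) nearest=0 d=3 new=(3,3) → add node 14 parent=0 cost=3
17. q=(13,20) nearest=5 d=3 new=(13,20) → add node 15 parent=5 cost=28
18. q=(13,12) nearest=3 d=5 new=(13,12) → add node 16 parent=3 cost=20
19. q=(21,9) nearest=10 d=6 new=(20,8) → add node 17 parent=10 cost=19
20. q=(13,12) nearest=16 d=0 → coincident, reject
21. q=(24,35) nearest=12 d=9 new=(24,31) → add node 18 parent=12 cost=40

Path: 0 1 2 3 4 5 11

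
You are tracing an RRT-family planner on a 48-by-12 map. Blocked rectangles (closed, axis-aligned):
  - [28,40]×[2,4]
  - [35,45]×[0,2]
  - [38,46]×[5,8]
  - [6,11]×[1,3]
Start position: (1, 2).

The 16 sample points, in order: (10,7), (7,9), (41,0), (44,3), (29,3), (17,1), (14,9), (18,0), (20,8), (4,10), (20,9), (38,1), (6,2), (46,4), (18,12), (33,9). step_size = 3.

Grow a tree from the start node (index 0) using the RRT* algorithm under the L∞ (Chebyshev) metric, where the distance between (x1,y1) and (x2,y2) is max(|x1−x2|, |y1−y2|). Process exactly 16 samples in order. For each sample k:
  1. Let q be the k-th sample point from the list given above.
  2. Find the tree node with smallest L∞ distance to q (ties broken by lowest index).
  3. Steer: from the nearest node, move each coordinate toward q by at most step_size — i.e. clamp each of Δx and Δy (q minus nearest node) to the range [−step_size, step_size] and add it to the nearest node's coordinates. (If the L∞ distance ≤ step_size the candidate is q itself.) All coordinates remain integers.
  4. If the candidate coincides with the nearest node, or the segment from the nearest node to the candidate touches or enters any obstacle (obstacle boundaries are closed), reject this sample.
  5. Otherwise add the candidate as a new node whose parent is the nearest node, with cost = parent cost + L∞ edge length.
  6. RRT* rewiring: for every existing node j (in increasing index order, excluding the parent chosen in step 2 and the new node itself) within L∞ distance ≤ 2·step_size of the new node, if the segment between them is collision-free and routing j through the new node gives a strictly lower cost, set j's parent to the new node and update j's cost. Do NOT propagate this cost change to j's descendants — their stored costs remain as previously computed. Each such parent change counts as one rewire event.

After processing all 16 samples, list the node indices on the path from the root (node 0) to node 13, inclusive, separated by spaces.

1. q=(10,7) nearest=0 d=9 new=(4,5) → add node 1 parent=0 cost=3
2. q=(7,9) nearest=1 d=4 new=(7,8) → add node 2 parent=1 cost=6
3. q=(41,0) nearest=2 d=34 new=(10,5) → add node 3 parent=2 cost=9
4. q=(44,3) nearest=3 d=34 new=(13,3) → add node 4 parent=3 cost=12
5. q=(29,3) nearest=4 d=16 new=(16,3) → add node 5 parent=4 cost=15
6. q=(17,1) nearest=5 d=2 new=(17,1) → add node 6 parent=5 cost=17
7. q=(14,9) nearest=3 d=4 new=(13,8) → add node 7 parent=3 cost=12
8. q=(18,0) nearest=6 d=1 new=(18,0) → add node 8 parent=6 cost=18
9. q=(20,8) nearest=5 d=5 new=(19,6) → add node 9 parent=5 cost=18
10. q=(4,10) nearest=2 d=3 new=(4,10) → add node 10 parent=2 cost=9
11. q=(20,9) nearest=9 d=3 new=(20,9) → add node 11 parent=9 cost=21
12. q=(38,1) nearest=11 d=18 new=(23,6) → add node 12 parent=11 cost=24
13. q=(6,2) nearest=1 d=3 new=(6,2) → blocked by [6,11]×[1,3], reject
14. q=(46,4) nearest=12 d=23 new=(26,4) → add node 13 parent=12 cost=27
15. q=(18,12) nearest=11 d=3 new=(18,12) → add node 14 parent=11 cost=24
16. q=(33,9) nearest=13 d=7 new=(29,7) → add node 15 parent=13 cost=30

Path: 0 1 2 3 4 5 9 11 12 13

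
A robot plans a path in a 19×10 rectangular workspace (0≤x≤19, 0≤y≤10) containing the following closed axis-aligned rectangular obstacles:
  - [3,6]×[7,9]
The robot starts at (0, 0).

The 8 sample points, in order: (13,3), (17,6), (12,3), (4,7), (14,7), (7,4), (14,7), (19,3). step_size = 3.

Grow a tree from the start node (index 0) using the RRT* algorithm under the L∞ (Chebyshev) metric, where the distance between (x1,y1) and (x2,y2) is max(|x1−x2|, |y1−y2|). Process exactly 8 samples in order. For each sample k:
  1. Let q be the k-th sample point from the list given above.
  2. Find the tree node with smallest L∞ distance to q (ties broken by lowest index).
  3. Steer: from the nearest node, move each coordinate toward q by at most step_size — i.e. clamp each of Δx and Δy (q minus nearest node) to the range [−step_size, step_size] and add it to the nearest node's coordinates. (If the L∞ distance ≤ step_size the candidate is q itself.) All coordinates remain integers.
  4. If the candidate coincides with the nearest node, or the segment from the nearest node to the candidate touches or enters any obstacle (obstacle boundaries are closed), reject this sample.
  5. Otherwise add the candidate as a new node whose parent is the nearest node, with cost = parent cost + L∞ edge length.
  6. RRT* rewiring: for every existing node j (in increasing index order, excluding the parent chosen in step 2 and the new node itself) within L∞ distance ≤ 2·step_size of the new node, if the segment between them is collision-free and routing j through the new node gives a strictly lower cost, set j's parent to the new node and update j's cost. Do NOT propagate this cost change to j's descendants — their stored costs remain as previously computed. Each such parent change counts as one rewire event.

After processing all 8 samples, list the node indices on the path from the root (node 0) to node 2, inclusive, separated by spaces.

1. q=(13,3) nearest=0 d=13 new=(3,3) → add node 1 parent=0 cost=3
2. q=(17,6) nearest=1 d=14 new=(6,6) → add node 2 parent=1 cost=6
3. q=(12,3) nearest=2 d=6 new=(9,3) → add node 3 parent=2 cost=9
4. q=(4,7) nearest=2 d=2 new=(4,7) → blocked by [3,6]×[7,9], reject
5. q=(14,7) nearest=3 d=5 new=(12,6) → add node 4 parent=3 cost=12
6. q=(7,4) nearest=2 d=2 new=(7,4) → add node 5 parent=2 cost=8
7. q=(14,7) nearest=4 d=2 new=(14,7) → add node 6 parent=4 cost=14
8. q=(19,3) nearest=6 d=5 new=(17,4) → add node 7 parent=6 cost=17

Path: 0 1 2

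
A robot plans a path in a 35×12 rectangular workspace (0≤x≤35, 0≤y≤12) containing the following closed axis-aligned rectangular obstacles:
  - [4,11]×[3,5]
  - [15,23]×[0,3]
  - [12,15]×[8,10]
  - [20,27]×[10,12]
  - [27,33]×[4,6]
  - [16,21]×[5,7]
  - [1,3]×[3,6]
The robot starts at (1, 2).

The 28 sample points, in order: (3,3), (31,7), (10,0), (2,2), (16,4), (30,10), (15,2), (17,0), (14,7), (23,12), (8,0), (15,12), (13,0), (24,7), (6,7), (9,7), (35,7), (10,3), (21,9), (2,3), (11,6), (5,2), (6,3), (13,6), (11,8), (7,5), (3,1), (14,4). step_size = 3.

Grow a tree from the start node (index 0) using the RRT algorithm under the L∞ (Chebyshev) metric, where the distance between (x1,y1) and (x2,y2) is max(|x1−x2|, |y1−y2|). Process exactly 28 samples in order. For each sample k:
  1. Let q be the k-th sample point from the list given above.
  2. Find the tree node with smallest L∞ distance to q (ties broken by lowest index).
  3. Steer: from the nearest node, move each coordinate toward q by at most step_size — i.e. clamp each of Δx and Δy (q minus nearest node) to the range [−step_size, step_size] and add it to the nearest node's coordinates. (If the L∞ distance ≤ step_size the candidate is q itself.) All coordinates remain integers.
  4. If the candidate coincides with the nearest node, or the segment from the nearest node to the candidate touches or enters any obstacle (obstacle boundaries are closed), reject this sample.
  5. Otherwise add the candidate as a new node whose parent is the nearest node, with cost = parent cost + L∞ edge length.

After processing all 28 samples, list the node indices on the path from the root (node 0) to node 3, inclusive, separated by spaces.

1. q=(3,3) nearest=0 d=2 new=(3,3) → blocked by [1,3]×[3,6], reject
2. q=(31,7) nearest=0 d=30 new=(4,5) → blocked by [4,11]×[3,5], reject
3. q=(10,0) nearest=0 d=9 new=(4,0) → add node 1 parent=0 cost=3
4. q=(2,2) nearest=0 d=1 new=(2,2) → add node 2 parent=0 cost=1
5. q=(16,4) nearest=1 d=12 new=(7,3) → blocked by [4,11]×[3,5], reject
6. q=(30,10) nearest=1 d=26 new=(7,3) → blocked by [4,11]×[3,5], reject
7. q=(15,2) nearest=1 d=11 new=(7,2) → add node 3 parent=1 cost=6
8. q=(17,0) nearest=3 d=10 new=(10,0) → add node 4 parent=3 cost=9
9. q=(14,7) nearest=3 d=7 new=(10,5) → blocked by [4,11]×[3,5], reject
10. q=(23,12) nearest=4 d=13 new=(13,3) → add node 5 parent=4 cost=12
11. q=(8,0) nearest=3 d=2 new=(8,0) → add node 6 parent=3 cost=8
12. q=(15,12) nearest=5 d=9 new=(15,6) → add node 7 parent=5 cost=15
13. q=(13,0) nearest=4 d=3 new=(13,0) → add node 8 parent=4 cost=12
14. q=(24,7) nearest=7 d=9 new=(18,7) → blocked by [16,21]×[5,7], reject
15. q=(6,7) nearest=0 d=5 new=(4,5) → blocked by [4,11]×[3,5], reject
16. q=(9,7) nearest=5 d=4 new=(10,6) → blocked by [4,11]×[3,5], reject
17. q=(35,7) nearest=7 d=20 new=(18,7) → blocked by [16,21]×[5,7], reject
18. q=(10,3) nearest=3 d=3 new=(10,3) → blocked by [4,11]×[3,5], reject
19. q=(21,9) nearest=7 d=6 new=(18,9) → blocked by [16,21]×[5,7], reject
20. q=(2,3) nearest=0 d=1 new=(2,3) → blocked by [1,3]×[3,6], reject
21. q=(11,6) nearest=5 d=3 new=(11,6) → add node 9 parent=5 cost=15
22. q=(5,2) nearest=1 d=2 new=(5,2) → add node 10 parent=1 cost=5
23. q=(6,3) nearest=3 d=1 new=(6,3) → blocked by [4,11]×[3,5], reject
24. q=(13,6) nearest=7 d=2 new=(13,6) → add node 11 parent=7 cost=17
25. q=(11,8) nearest=9 d=2 new=(11,8) → add node 12 parent=9 cost=17
26. q=(7,5) nearest=3 d=3 new=(7,5) → blocked by [4,11]×[3,5], reject
27. q=(3,1) nearest=1 d=1 new=(3,1) → add node 13 parent=1 cost=4
28. q=(14,4) nearest=5 d=1 new=(14,4) → add node 14 parent=5 cost=13

Path: 0 1 3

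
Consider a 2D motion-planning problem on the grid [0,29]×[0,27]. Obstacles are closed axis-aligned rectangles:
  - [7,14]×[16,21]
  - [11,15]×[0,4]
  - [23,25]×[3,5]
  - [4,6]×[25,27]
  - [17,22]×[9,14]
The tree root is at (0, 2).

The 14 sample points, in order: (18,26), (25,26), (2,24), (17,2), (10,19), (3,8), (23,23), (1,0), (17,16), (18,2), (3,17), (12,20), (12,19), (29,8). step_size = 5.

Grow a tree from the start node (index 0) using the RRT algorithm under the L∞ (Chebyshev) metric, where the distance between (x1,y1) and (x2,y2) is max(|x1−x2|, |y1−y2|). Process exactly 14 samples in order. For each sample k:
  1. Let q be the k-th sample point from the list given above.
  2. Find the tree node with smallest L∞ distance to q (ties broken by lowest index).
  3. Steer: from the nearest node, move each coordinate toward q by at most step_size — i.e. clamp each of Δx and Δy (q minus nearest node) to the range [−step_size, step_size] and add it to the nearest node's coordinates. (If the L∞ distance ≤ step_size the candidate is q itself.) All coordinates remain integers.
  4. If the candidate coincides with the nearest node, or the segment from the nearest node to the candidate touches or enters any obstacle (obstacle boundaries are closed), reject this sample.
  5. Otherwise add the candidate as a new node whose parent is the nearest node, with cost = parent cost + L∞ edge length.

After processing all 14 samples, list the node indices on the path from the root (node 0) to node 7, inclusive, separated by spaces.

1. q=(18,26) nearest=0 d=24 new=(5,7) → add node 1 parent=0 cost=5
2. q=(25,26) nearest=1 d=20 new=(10,12) → add node 2 parent=1 cost=10
3. q=(2,24) nearest=2 d=12 new=(5,17) → add node 3 parent=2 cost=15
4. q=(17,2) nearest=2 d=10 new=(15,7) → add node 4 parent=2 cost=15
5. q=(10,19) nearest=3 d=5 new=(10,19) → blocked by [7,14]×[16,21], reject
6. q=(3,8) nearest=1 d=2 new=(3,8) → add node 5 parent=1 cost=7
7. q=(23,23) nearest=2 d=13 new=(15,17) → blocked by [7,14]×[16,21], reject
8. q=(1,0) nearest=0 d=2 new=(1,0) → add node 6 parent=0 cost=2
9. q=(17,16) nearest=2 d=7 new=(15,16) → add node 7 parent=2 cost=15
10. q=(18,2) nearest=4 d=5 new=(18,2) → add node 8 parent=4 cost=20
11. q=(3,17) nearest=3 d=2 new=(3,17) → add node 9 parent=3 cost=17
12. q=(12,20) nearest=7 d=4 new=(12,20) → blocked by [7,14]×[16,21], reject
13. q=(12,19) nearest=7 d=3 new=(12,19) → blocked by [7,14]×[16,21], reject
14. q=(29,8) nearest=8 d=11 new=(23,7) → add node 10 parent=8 cost=25

Path: 0 1 2 7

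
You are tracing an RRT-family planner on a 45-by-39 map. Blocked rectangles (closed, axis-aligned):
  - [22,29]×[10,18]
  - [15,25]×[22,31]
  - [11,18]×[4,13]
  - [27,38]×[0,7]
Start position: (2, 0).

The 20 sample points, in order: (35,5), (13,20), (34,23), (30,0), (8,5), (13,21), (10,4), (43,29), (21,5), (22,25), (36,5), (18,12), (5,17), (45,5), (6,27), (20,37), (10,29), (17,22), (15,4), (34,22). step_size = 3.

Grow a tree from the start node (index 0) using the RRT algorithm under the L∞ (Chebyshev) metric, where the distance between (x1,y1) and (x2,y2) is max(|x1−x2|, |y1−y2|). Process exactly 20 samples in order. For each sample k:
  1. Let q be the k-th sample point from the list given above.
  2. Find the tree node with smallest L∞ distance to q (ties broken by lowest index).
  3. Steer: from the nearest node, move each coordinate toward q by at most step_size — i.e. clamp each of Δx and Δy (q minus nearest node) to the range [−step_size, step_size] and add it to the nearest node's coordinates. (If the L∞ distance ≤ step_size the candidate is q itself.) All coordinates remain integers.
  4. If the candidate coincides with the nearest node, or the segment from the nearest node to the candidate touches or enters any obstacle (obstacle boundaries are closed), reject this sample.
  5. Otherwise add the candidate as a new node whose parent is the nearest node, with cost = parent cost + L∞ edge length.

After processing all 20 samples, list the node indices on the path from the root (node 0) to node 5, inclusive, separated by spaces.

1. q=(35,5) nearest=0 d=33 new=(5,3) → add node 1 parent=0 cost=3
2. q=(13,20) nearest=1 d=17 new=(8,6) → add node 2 parent=1 cost=6
3. q=(34,23) nearest=2 d=26 new=(11,9) → blocked by [11,18]×[4,13], reject
4. q=(30,0) nearest=2 d=22 new=(11,3) → add node 3 parent=2 cost=9
5. q=(8,5) nearest=2 d=1 new=(8,5) → add node 4 parent=2 cost=7
6. q=(13,21) nearest=2 d=15 new=(11,9) → blocked by [11,18]×[4,13], reject
7. q=(10,4) nearest=3 d=1 new=(10,4) → add node 5 parent=3 cost=10
8. q=(43,29) nearest=3 d=32 new=(14,6) → blocked by [11,18]×[4,13], reject
9. q=(21,5) nearest=3 d=10 new=(14,5) → blocked by [11,18]×[4,13], reject
10. q=(22,25) nearest=2 d=19 new=(11,9) → blocked by [11,18]×[4,13], reject
11. q=(36,5) nearest=3 d=25 new=(14,5) → blocked by [11,18]×[4,13], reject
12. q=(18,12) nearest=5 d=8 new=(13,7) → blocked by [11,18]×[4,13], reject
13. q=(5,17) nearest=2 d=11 new=(5,9) → add node 6 parent=2 cost=9
14. q=(45,5) nearest=3 d=34 new=(14,5) → blocked by [11,18]×[4,13], reject
15. q=(6,27) nearest=6 d=18 new=(6,12) → add node 7 parent=6 cost=12
16. q=(20,37) nearest=7 d=25 new=(9,15) → add node 8 parent=7 cost=15
17. q=(10,29) nearest=8 d=14 new=(10,18) → add node 9 parent=8 cost=18
18. q=(17,22) nearest=9 d=7 new=(13,21) → add node 10 parent=9 cost=21
19. q=(15,4) nearest=3 d=4 new=(14,4) → blocked by [11,18]×[4,13], reject
20. q=(34,22) nearest=10 d=21 new=(16,22) → blocked by [15,25]×[22,31], reject

Path: 0 1 2 3 5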